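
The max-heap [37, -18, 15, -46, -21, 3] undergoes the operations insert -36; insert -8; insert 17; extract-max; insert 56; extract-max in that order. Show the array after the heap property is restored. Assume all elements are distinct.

[17, -8, 15, -18, -21, 3, -36, -46]

insert -36:
  append -36 at index 6 → [37, -18, 15, -46, -21, 3, -36] (no swap needed)
insert -8:
  append -8 at index 7 → [37, -18, 15, -46, -21, 3, -36, -8]
  -8 > parent -46 at index 3, swap → [37, -18, 15, -8, -21, 3, -36, -46]
  -8 > parent -18 at index 1, swap → [37, -8, 15, -18, -21, 3, -36, -46]
insert 17:
  append 17 at index 8 → [37, -8, 15, -18, -21, 3, -36, -46, 17]
  17 > parent -18 at index 3, swap → [37, -8, 15, 17, -21, 3, -36, -46, -18]
  17 > parent -8 at index 1, swap → [37, 17, 15, -8, -21, 3, -36, -46, -18]
extract-max → returns 37:
  remove root 37; move last element -18 to root → [-18, 17, 15, -8, -21, 3, -36, -46]
  -18 vs larger child 17 at index 1, swap → [17, -18, 15, -8, -21, 3, -36, -46]
  -18 vs larger child -8 at index 3, swap → [17, -8, 15, -18, -21, 3, -36, -46]
insert 56:
  append 56 at index 8 → [17, -8, 15, -18, -21, 3, -36, -46, 56]
  56 > parent -18 at index 3, swap → [17, -8, 15, 56, -21, 3, -36, -46, -18]
  56 > parent -8 at index 1, swap → [17, 56, 15, -8, -21, 3, -36, -46, -18]
  56 > parent 17 at index 0, swap → [56, 17, 15, -8, -21, 3, -36, -46, -18]
extract-max → returns 56:
  remove root 56; move last element -18 to root → [-18, 17, 15, -8, -21, 3, -36, -46]
  -18 vs larger child 17 at index 1, swap → [17, -18, 15, -8, -21, 3, -36, -46]
  -18 vs larger child -8 at index 3, swap → [17, -8, 15, -18, -21, 3, -36, -46]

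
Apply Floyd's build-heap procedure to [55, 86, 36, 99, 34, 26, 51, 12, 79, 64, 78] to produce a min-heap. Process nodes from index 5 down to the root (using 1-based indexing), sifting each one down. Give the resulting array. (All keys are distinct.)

sift down from index 5: already satisfies heap property
sift down from index 4:
  99 vs smaller child 12 at index 8, swap → [55, 86, 36, 12, 34, 26, 51, 99, 79, 64, 78]
sift down from index 3:
  36 vs smaller child 26 at index 6, swap → [55, 86, 26, 12, 34, 36, 51, 99, 79, 64, 78]
sift down from index 2:
  86 vs smaller child 12 at index 4, swap → [55, 12, 26, 86, 34, 36, 51, 99, 79, 64, 78]
  86 vs smaller child 79 at index 9, swap → [55, 12, 26, 79, 34, 36, 51, 99, 86, 64, 78]
sift down from index 1:
  55 vs smaller child 12 at index 2, swap → [12, 55, 26, 79, 34, 36, 51, 99, 86, 64, 78]
  55 vs smaller child 34 at index 5, swap → [12, 34, 26, 79, 55, 36, 51, 99, 86, 64, 78]

[12, 34, 26, 79, 55, 36, 51, 99, 86, 64, 78]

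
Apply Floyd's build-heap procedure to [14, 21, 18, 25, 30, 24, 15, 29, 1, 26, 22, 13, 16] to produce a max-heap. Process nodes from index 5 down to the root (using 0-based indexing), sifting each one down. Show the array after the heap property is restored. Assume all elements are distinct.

[30, 29, 24, 25, 26, 18, 15, 14, 1, 21, 22, 13, 16]

sift down from index 5: already satisfies heap property
sift down from index 4: already satisfies heap property
sift down from index 3:
  25 vs larger child 29 at index 7, swap → [14, 21, 18, 29, 30, 24, 15, 25, 1, 26, 22, 13, 16]
sift down from index 2:
  18 vs larger child 24 at index 5, swap → [14, 21, 24, 29, 30, 18, 15, 25, 1, 26, 22, 13, 16]
sift down from index 1:
  21 vs larger child 30 at index 4, swap → [14, 30, 24, 29, 21, 18, 15, 25, 1, 26, 22, 13, 16]
  21 vs larger child 26 at index 9, swap → [14, 30, 24, 29, 26, 18, 15, 25, 1, 21, 22, 13, 16]
sift down from index 0:
  14 vs larger child 30 at index 1, swap → [30, 14, 24, 29, 26, 18, 15, 25, 1, 21, 22, 13, 16]
  14 vs larger child 29 at index 3, swap → [30, 29, 24, 14, 26, 18, 15, 25, 1, 21, 22, 13, 16]
  14 vs larger child 25 at index 7, swap → [30, 29, 24, 25, 26, 18, 15, 14, 1, 21, 22, 13, 16]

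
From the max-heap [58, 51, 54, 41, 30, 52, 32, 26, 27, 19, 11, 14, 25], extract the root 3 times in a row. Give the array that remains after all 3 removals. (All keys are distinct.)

[51, 41, 32, 27, 30, 25, 14, 26, 11, 19]

extract-max #1 returns 58:
  remove root 58; move last element 25 to root → [25, 51, 54, 41, 30, 52, 32, 26, 27, 19, 11, 14]
  25 vs larger child 54 at index 2, swap → [54, 51, 25, 41, 30, 52, 32, 26, 27, 19, 11, 14]
  25 vs larger child 52 at index 5, swap → [54, 51, 52, 41, 30, 25, 32, 26, 27, 19, 11, 14]
extract-max #2 returns 54:
  remove root 54; move last element 14 to root → [14, 51, 52, 41, 30, 25, 32, 26, 27, 19, 11]
  14 vs larger child 52 at index 2, swap → [52, 51, 14, 41, 30, 25, 32, 26, 27, 19, 11]
  14 vs larger child 32 at index 6, swap → [52, 51, 32, 41, 30, 25, 14, 26, 27, 19, 11]
extract-max #3 returns 52:
  remove root 52; move last element 11 to root → [11, 51, 32, 41, 30, 25, 14, 26, 27, 19]
  11 vs larger child 51 at index 1, swap → [51, 11, 32, 41, 30, 25, 14, 26, 27, 19]
  11 vs larger child 41 at index 3, swap → [51, 41, 32, 11, 30, 25, 14, 26, 27, 19]
  11 vs larger child 27 at index 8, swap → [51, 41, 32, 27, 30, 25, 14, 26, 11, 19]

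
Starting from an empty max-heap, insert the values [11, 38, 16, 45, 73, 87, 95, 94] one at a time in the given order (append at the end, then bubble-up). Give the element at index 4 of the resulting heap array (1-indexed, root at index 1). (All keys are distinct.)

Insert 11:
  append 11 at index 1 → [11] (no swap needed)
Insert 38:
  append 38 at index 2 → [11, 38]
  38 > parent 11 at index 1, swap → [38, 11]
Insert 16:
  append 16 at index 3 → [38, 11, 16] (no swap needed)
Insert 45:
  append 45 at index 4 → [38, 11, 16, 45]
  45 > parent 11 at index 2, swap → [38, 45, 16, 11]
  45 > parent 38 at index 1, swap → [45, 38, 16, 11]
Insert 73:
  append 73 at index 5 → [45, 38, 16, 11, 73]
  73 > parent 38 at index 2, swap → [45, 73, 16, 11, 38]
  73 > parent 45 at index 1, swap → [73, 45, 16, 11, 38]
Insert 87:
  append 87 at index 6 → [73, 45, 16, 11, 38, 87]
  87 > parent 16 at index 3, swap → [73, 45, 87, 11, 38, 16]
  87 > parent 73 at index 1, swap → [87, 45, 73, 11, 38, 16]
Insert 95:
  append 95 at index 7 → [87, 45, 73, 11, 38, 16, 95]
  95 > parent 73 at index 3, swap → [87, 45, 95, 11, 38, 16, 73]
  95 > parent 87 at index 1, swap → [95, 45, 87, 11, 38, 16, 73]
Insert 94:
  append 94 at index 8 → [95, 45, 87, 11, 38, 16, 73, 94]
  94 > parent 11 at index 4, swap → [95, 45, 87, 94, 38, 16, 73, 11]
  94 > parent 45 at index 2, swap → [95, 94, 87, 45, 38, 16, 73, 11]
resulting array: [95, 94, 87, 45, 38, 16, 73, 11]

45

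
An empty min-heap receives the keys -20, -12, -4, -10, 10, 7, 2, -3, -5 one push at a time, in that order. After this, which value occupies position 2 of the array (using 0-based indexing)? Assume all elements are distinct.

Insert -20:
  append -20 at index 0 → [-20] (no swap needed)
Insert -12:
  append -12 at index 1 → [-20, -12] (no swap needed)
Insert -4:
  append -4 at index 2 → [-20, -12, -4] (no swap needed)
Insert -10:
  append -10 at index 3 → [-20, -12, -4, -10] (no swap needed)
Insert 10:
  append 10 at index 4 → [-20, -12, -4, -10, 10] (no swap needed)
Insert 7:
  append 7 at index 5 → [-20, -12, -4, -10, 10, 7] (no swap needed)
Insert 2:
  append 2 at index 6 → [-20, -12, -4, -10, 10, 7, 2] (no swap needed)
Insert -3:
  append -3 at index 7 → [-20, -12, -4, -10, 10, 7, 2, -3] (no swap needed)
Insert -5:
  append -5 at index 8 → [-20, -12, -4, -10, 10, 7, 2, -3, -5] (no swap needed)
resulting array: [-20, -12, -4, -10, 10, 7, 2, -3, -5]

-4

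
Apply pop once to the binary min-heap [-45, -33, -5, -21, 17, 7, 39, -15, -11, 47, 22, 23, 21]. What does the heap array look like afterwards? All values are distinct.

remove root -45; move last element 21 to root → [21, -33, -5, -21, 17, 7, 39, -15, -11, 47, 22, 23]
21 vs smaller child -33 at index 1, swap → [-33, 21, -5, -21, 17, 7, 39, -15, -11, 47, 22, 23]
21 vs smaller child -21 at index 3, swap → [-33, -21, -5, 21, 17, 7, 39, -15, -11, 47, 22, 23]
21 vs smaller child -15 at index 7, swap → [-33, -21, -5, -15, 17, 7, 39, 21, -11, 47, 22, 23]

[-33, -21, -5, -15, 17, 7, 39, 21, -11, 47, 22, 23]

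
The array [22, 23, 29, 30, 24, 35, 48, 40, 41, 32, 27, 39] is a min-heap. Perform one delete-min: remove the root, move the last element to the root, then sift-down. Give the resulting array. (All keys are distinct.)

[23, 24, 29, 30, 27, 35, 48, 40, 41, 32, 39]

remove root 22; move last element 39 to root → [39, 23, 29, 30, 24, 35, 48, 40, 41, 32, 27]
39 vs smaller child 23 at index 1, swap → [23, 39, 29, 30, 24, 35, 48, 40, 41, 32, 27]
39 vs smaller child 24 at index 4, swap → [23, 24, 29, 30, 39, 35, 48, 40, 41, 32, 27]
39 vs smaller child 27 at index 10, swap → [23, 24, 29, 30, 27, 35, 48, 40, 41, 32, 39]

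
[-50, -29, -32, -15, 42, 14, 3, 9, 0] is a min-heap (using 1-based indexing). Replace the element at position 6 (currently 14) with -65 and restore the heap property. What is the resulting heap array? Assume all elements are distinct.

set index 6 from 14 to -65 → [-50, -29, -32, -15, 42, -65, 3, 9, 0]
-65 < parent -32 at index 3, swap → [-50, -29, -65, -15, 42, -32, 3, 9, 0]
-65 < parent -50 at index 1, swap → [-65, -29, -50, -15, 42, -32, 3, 9, 0]

[-65, -29, -50, -15, 42, -32, 3, 9, 0]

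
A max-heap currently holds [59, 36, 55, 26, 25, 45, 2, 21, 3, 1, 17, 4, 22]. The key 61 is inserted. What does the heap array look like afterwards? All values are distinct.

[61, 36, 59, 26, 25, 45, 55, 21, 3, 1, 17, 4, 22, 2]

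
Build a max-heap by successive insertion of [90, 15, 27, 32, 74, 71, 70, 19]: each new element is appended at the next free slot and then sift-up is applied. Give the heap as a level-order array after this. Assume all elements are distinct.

[90, 74, 71, 19, 32, 27, 70, 15]

Insert 90:
  append 90 at index 0 → [90] (no swap needed)
Insert 15:
  append 15 at index 1 → [90, 15] (no swap needed)
Insert 27:
  append 27 at index 2 → [90, 15, 27] (no swap needed)
Insert 32:
  append 32 at index 3 → [90, 15, 27, 32]
  32 > parent 15 at index 1, swap → [90, 32, 27, 15]
Insert 74:
  append 74 at index 4 → [90, 32, 27, 15, 74]
  74 > parent 32 at index 1, swap → [90, 74, 27, 15, 32]
Insert 71:
  append 71 at index 5 → [90, 74, 27, 15, 32, 71]
  71 > parent 27 at index 2, swap → [90, 74, 71, 15, 32, 27]
Insert 70:
  append 70 at index 6 → [90, 74, 71, 15, 32, 27, 70] (no swap needed)
Insert 19:
  append 19 at index 7 → [90, 74, 71, 15, 32, 27, 70, 19]
  19 > parent 15 at index 3, swap → [90, 74, 71, 19, 32, 27, 70, 15]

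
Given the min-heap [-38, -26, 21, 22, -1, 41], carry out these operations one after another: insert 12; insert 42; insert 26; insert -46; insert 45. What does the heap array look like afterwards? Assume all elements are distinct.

[-46, -38, 12, 22, -26, 41, 21, 42, 26, -1, 45]

insert 12:
  append 12 at index 6 → [-38, -26, 21, 22, -1, 41, 12]
  12 < parent 21 at index 2, swap → [-38, -26, 12, 22, -1, 41, 21]
insert 42:
  append 42 at index 7 → [-38, -26, 12, 22, -1, 41, 21, 42] (no swap needed)
insert 26:
  append 26 at index 8 → [-38, -26, 12, 22, -1, 41, 21, 42, 26] (no swap needed)
insert -46:
  append -46 at index 9 → [-38, -26, 12, 22, -1, 41, 21, 42, 26, -46]
  -46 < parent -1 at index 4, swap → [-38, -26, 12, 22, -46, 41, 21, 42, 26, -1]
  -46 < parent -26 at index 1, swap → [-38, -46, 12, 22, -26, 41, 21, 42, 26, -1]
  -46 < parent -38 at index 0, swap → [-46, -38, 12, 22, -26, 41, 21, 42, 26, -1]
insert 45:
  append 45 at index 10 → [-46, -38, 12, 22, -26, 41, 21, 42, 26, -1, 45] (no swap needed)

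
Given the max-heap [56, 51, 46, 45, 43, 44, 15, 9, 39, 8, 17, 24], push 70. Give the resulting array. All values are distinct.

[70, 51, 56, 45, 43, 46, 15, 9, 39, 8, 17, 24, 44]

append 70 at index 12 → [56, 51, 46, 45, 43, 44, 15, 9, 39, 8, 17, 24, 70]
70 > parent 44 at index 5, swap → [56, 51, 46, 45, 43, 70, 15, 9, 39, 8, 17, 24, 44]
70 > parent 46 at index 2, swap → [56, 51, 70, 45, 43, 46, 15, 9, 39, 8, 17, 24, 44]
70 > parent 56 at index 0, swap → [70, 51, 56, 45, 43, 46, 15, 9, 39, 8, 17, 24, 44]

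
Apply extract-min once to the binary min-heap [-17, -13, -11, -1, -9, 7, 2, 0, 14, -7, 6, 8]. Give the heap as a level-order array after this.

remove root -17; move last element 8 to root → [8, -13, -11, -1, -9, 7, 2, 0, 14, -7, 6]
8 vs smaller child -13 at index 1, swap → [-13, 8, -11, -1, -9, 7, 2, 0, 14, -7, 6]
8 vs smaller child -9 at index 4, swap → [-13, -9, -11, -1, 8, 7, 2, 0, 14, -7, 6]
8 vs smaller child -7 at index 9, swap → [-13, -9, -11, -1, -7, 7, 2, 0, 14, 8, 6]

[-13, -9, -11, -1, -7, 7, 2, 0, 14, 8, 6]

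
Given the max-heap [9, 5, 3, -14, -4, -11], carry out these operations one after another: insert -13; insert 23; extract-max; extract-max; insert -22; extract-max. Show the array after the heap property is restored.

[3, -4, -11, -14, -13, -22]

insert -13:
  append -13 at index 6 → [9, 5, 3, -14, -4, -11, -13] (no swap needed)
insert 23:
  append 23 at index 7 → [9, 5, 3, -14, -4, -11, -13, 23]
  23 > parent -14 at index 3, swap → [9, 5, 3, 23, -4, -11, -13, -14]
  23 > parent 5 at index 1, swap → [9, 23, 3, 5, -4, -11, -13, -14]
  23 > parent 9 at index 0, swap → [23, 9, 3, 5, -4, -11, -13, -14]
extract-max → returns 23:
  remove root 23; move last element -14 to root → [-14, 9, 3, 5, -4, -11, -13]
  -14 vs larger child 9 at index 1, swap → [9, -14, 3, 5, -4, -11, -13]
  -14 vs larger child 5 at index 3, swap → [9, 5, 3, -14, -4, -11, -13]
extract-max → returns 9:
  remove root 9; move last element -13 to root → [-13, 5, 3, -14, -4, -11]
  -13 vs larger child 5 at index 1, swap → [5, -13, 3, -14, -4, -11]
  -13 vs larger child -4 at index 4, swap → [5, -4, 3, -14, -13, -11]
insert -22:
  append -22 at index 6 → [5, -4, 3, -14, -13, -11, -22] (no swap needed)
extract-max → returns 5:
  remove root 5; move last element -22 to root → [-22, -4, 3, -14, -13, -11]
  -22 vs larger child 3 at index 2, swap → [3, -4, -22, -14, -13, -11]
  -22 vs only child -11 at index 5, swap → [3, -4, -11, -14, -13, -22]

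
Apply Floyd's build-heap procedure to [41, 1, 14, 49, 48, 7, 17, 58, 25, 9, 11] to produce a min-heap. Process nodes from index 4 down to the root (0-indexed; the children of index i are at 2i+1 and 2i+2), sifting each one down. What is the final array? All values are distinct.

sift down from index 4:
  48 vs smaller child 9 at index 9, swap → [41, 1, 14, 49, 9, 7, 17, 58, 25, 48, 11]
sift down from index 3:
  49 vs smaller child 25 at index 8, swap → [41, 1, 14, 25, 9, 7, 17, 58, 49, 48, 11]
sift down from index 2:
  14 vs smaller child 7 at index 5, swap → [41, 1, 7, 25, 9, 14, 17, 58, 49, 48, 11]
sift down from index 1: already satisfies heap property
sift down from index 0:
  41 vs smaller child 1 at index 1, swap → [1, 41, 7, 25, 9, 14, 17, 58, 49, 48, 11]
  41 vs smaller child 9 at index 4, swap → [1, 9, 7, 25, 41, 14, 17, 58, 49, 48, 11]
  41 vs smaller child 11 at index 10, swap → [1, 9, 7, 25, 11, 14, 17, 58, 49, 48, 41]

[1, 9, 7, 25, 11, 14, 17, 58, 49, 48, 41]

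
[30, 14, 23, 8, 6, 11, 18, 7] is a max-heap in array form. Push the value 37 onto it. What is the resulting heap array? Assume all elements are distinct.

append 37 at index 8 → [30, 14, 23, 8, 6, 11, 18, 7, 37]
37 > parent 8 at index 3, swap → [30, 14, 23, 37, 6, 11, 18, 7, 8]
37 > parent 14 at index 1, swap → [30, 37, 23, 14, 6, 11, 18, 7, 8]
37 > parent 30 at index 0, swap → [37, 30, 23, 14, 6, 11, 18, 7, 8]

[37, 30, 23, 14, 6, 11, 18, 7, 8]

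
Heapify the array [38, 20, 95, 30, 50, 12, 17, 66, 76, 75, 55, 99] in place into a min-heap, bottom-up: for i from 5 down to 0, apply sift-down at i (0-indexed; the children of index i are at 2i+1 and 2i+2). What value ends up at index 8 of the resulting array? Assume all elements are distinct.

sift down from index 5: already satisfies heap property
sift down from index 4: already satisfies heap property
sift down from index 3: already satisfies heap property
sift down from index 2:
  95 vs smaller child 12 at index 5, swap → [38, 20, 12, 30, 50, 95, 17, 66, 76, 75, 55, 99]
sift down from index 1: already satisfies heap property
sift down from index 0:
  38 vs smaller child 12 at index 2, swap → [12, 20, 38, 30, 50, 95, 17, 66, 76, 75, 55, 99]
  38 vs smaller child 17 at index 6, swap → [12, 20, 17, 30, 50, 95, 38, 66, 76, 75, 55, 99]
resulting array: [12, 20, 17, 30, 50, 95, 38, 66, 76, 75, 55, 99]

76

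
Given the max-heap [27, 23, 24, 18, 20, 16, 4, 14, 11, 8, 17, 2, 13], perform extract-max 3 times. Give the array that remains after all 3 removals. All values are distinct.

[20, 18, 16, 14, 17, 13, 4, 2, 11, 8]

extract-max #1 returns 27:
  remove root 27; move last element 13 to root → [13, 23, 24, 18, 20, 16, 4, 14, 11, 8, 17, 2]
  13 vs larger child 24 at index 2, swap → [24, 23, 13, 18, 20, 16, 4, 14, 11, 8, 17, 2]
  13 vs larger child 16 at index 5, swap → [24, 23, 16, 18, 20, 13, 4, 14, 11, 8, 17, 2]
extract-max #2 returns 24:
  remove root 24; move last element 2 to root → [2, 23, 16, 18, 20, 13, 4, 14, 11, 8, 17]
  2 vs larger child 23 at index 1, swap → [23, 2, 16, 18, 20, 13, 4, 14, 11, 8, 17]
  2 vs larger child 20 at index 4, swap → [23, 20, 16, 18, 2, 13, 4, 14, 11, 8, 17]
  2 vs larger child 17 at index 10, swap → [23, 20, 16, 18, 17, 13, 4, 14, 11, 8, 2]
extract-max #3 returns 23:
  remove root 23; move last element 2 to root → [2, 20, 16, 18, 17, 13, 4, 14, 11, 8]
  2 vs larger child 20 at index 1, swap → [20, 2, 16, 18, 17, 13, 4, 14, 11, 8]
  2 vs larger child 18 at index 3, swap → [20, 18, 16, 2, 17, 13, 4, 14, 11, 8]
  2 vs larger child 14 at index 7, swap → [20, 18, 16, 14, 17, 13, 4, 2, 11, 8]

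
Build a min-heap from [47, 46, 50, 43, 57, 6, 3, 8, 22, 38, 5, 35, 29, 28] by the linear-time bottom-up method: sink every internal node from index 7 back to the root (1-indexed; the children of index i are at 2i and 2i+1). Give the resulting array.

sift down from index 7: already satisfies heap property
sift down from index 6: already satisfies heap property
sift down from index 5:
  57 vs smaller child 5 at index 11, swap → [47, 46, 50, 43, 5, 6, 3, 8, 22, 38, 57, 35, 29, 28]
sift down from index 4:
  43 vs smaller child 8 at index 8, swap → [47, 46, 50, 8, 5, 6, 3, 43, 22, 38, 57, 35, 29, 28]
sift down from index 3:
  50 vs smaller child 3 at index 7, swap → [47, 46, 3, 8, 5, 6, 50, 43, 22, 38, 57, 35, 29, 28]
  50 vs only child 28 at index 14, swap → [47, 46, 3, 8, 5, 6, 28, 43, 22, 38, 57, 35, 29, 50]
sift down from index 2:
  46 vs smaller child 5 at index 5, swap → [47, 5, 3, 8, 46, 6, 28, 43, 22, 38, 57, 35, 29, 50]
  46 vs smaller child 38 at index 10, swap → [47, 5, 3, 8, 38, 6, 28, 43, 22, 46, 57, 35, 29, 50]
sift down from index 1:
  47 vs smaller child 3 at index 3, swap → [3, 5, 47, 8, 38, 6, 28, 43, 22, 46, 57, 35, 29, 50]
  47 vs smaller child 6 at index 6, swap → [3, 5, 6, 8, 38, 47, 28, 43, 22, 46, 57, 35, 29, 50]
  47 vs smaller child 29 at index 13, swap → [3, 5, 6, 8, 38, 29, 28, 43, 22, 46, 57, 35, 47, 50]

[3, 5, 6, 8, 38, 29, 28, 43, 22, 46, 57, 35, 47, 50]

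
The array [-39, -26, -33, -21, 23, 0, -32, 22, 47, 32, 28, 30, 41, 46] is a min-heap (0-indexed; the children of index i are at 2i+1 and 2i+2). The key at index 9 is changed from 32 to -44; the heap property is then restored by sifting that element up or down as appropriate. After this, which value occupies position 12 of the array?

41

set index 9 from 32 to -44 → [-39, -26, -33, -21, 23, 0, -32, 22, 47, -44, 28, 30, 41, 46]
-44 < parent 23 at index 4, swap → [-39, -26, -33, -21, -44, 0, -32, 22, 47, 23, 28, 30, 41, 46]
-44 < parent -26 at index 1, swap → [-39, -44, -33, -21, -26, 0, -32, 22, 47, 23, 28, 30, 41, 46]
-44 < parent -39 at index 0, swap → [-44, -39, -33, -21, -26, 0, -32, 22, 47, 23, 28, 30, 41, 46]
resulting array: [-44, -39, -33, -21, -26, 0, -32, 22, 47, 23, 28, 30, 41, 46]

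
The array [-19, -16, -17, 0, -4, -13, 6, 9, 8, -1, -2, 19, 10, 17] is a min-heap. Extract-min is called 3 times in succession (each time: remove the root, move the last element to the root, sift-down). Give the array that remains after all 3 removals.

[-13, -4, 6, 0, -2, 10, 19, 9, 8, -1, 17]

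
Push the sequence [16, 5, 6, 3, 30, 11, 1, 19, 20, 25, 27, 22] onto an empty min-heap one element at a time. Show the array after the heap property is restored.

[1, 5, 3, 16, 25, 11, 6, 19, 20, 30, 27, 22]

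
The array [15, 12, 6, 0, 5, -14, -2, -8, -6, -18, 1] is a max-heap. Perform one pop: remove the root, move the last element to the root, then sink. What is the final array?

[12, 5, 6, 0, 1, -14, -2, -8, -6, -18]

remove root 15; move last element 1 to root → [1, 12, 6, 0, 5, -14, -2, -8, -6, -18]
1 vs larger child 12 at index 1, swap → [12, 1, 6, 0, 5, -14, -2, -8, -6, -18]
1 vs larger child 5 at index 4, swap → [12, 5, 6, 0, 1, -14, -2, -8, -6, -18]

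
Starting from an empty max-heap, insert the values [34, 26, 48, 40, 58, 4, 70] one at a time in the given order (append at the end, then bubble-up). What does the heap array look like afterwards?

[70, 48, 58, 26, 40, 4, 34]

Insert 34:
  append 34 at index 0 → [34] (no swap needed)
Insert 26:
  append 26 at index 1 → [34, 26] (no swap needed)
Insert 48:
  append 48 at index 2 → [34, 26, 48]
  48 > parent 34 at index 0, swap → [48, 26, 34]
Insert 40:
  append 40 at index 3 → [48, 26, 34, 40]
  40 > parent 26 at index 1, swap → [48, 40, 34, 26]
Insert 58:
  append 58 at index 4 → [48, 40, 34, 26, 58]
  58 > parent 40 at index 1, swap → [48, 58, 34, 26, 40]
  58 > parent 48 at index 0, swap → [58, 48, 34, 26, 40]
Insert 4:
  append 4 at index 5 → [58, 48, 34, 26, 40, 4] (no swap needed)
Insert 70:
  append 70 at index 6 → [58, 48, 34, 26, 40, 4, 70]
  70 > parent 34 at index 2, swap → [58, 48, 70, 26, 40, 4, 34]
  70 > parent 58 at index 0, swap → [70, 48, 58, 26, 40, 4, 34]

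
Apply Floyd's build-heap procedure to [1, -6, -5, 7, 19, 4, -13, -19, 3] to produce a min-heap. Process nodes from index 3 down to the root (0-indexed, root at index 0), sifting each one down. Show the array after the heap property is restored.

[-19, -6, -13, 1, 19, 4, -5, 7, 3]

sift down from index 3:
  7 vs smaller child -19 at index 7, swap → [1, -6, -5, -19, 19, 4, -13, 7, 3]
sift down from index 2:
  -5 vs smaller child -13 at index 6, swap → [1, -6, -13, -19, 19, 4, -5, 7, 3]
sift down from index 1:
  -6 vs smaller child -19 at index 3, swap → [1, -19, -13, -6, 19, 4, -5, 7, 3]
sift down from index 0:
  1 vs smaller child -19 at index 1, swap → [-19, 1, -13, -6, 19, 4, -5, 7, 3]
  1 vs smaller child -6 at index 3, swap → [-19, -6, -13, 1, 19, 4, -5, 7, 3]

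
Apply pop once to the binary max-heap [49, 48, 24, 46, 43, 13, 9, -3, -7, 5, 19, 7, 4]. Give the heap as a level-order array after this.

[48, 46, 24, 4, 43, 13, 9, -3, -7, 5, 19, 7]

remove root 49; move last element 4 to root → [4, 48, 24, 46, 43, 13, 9, -3, -7, 5, 19, 7]
4 vs larger child 48 at index 1, swap → [48, 4, 24, 46, 43, 13, 9, -3, -7, 5, 19, 7]
4 vs larger child 46 at index 3, swap → [48, 46, 24, 4, 43, 13, 9, -3, -7, 5, 19, 7]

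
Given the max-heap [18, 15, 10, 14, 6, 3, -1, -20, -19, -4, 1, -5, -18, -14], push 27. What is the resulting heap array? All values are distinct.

append 27 at index 14 → [18, 15, 10, 14, 6, 3, -1, -20, -19, -4, 1, -5, -18, -14, 27]
27 > parent -1 at index 6, swap → [18, 15, 10, 14, 6, 3, 27, -20, -19, -4, 1, -5, -18, -14, -1]
27 > parent 10 at index 2, swap → [18, 15, 27, 14, 6, 3, 10, -20, -19, -4, 1, -5, -18, -14, -1]
27 > parent 18 at index 0, swap → [27, 15, 18, 14, 6, 3, 10, -20, -19, -4, 1, -5, -18, -14, -1]

[27, 15, 18, 14, 6, 3, 10, -20, -19, -4, 1, -5, -18, -14, -1]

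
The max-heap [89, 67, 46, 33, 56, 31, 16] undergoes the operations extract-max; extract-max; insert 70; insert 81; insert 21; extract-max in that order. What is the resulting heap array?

extract-max → returns 89:
  remove root 89; move last element 16 to root → [16, 67, 46, 33, 56, 31]
  16 vs larger child 67 at index 1, swap → [67, 16, 46, 33, 56, 31]
  16 vs larger child 56 at index 4, swap → [67, 56, 46, 33, 16, 31]
extract-max → returns 67:
  remove root 67; move last element 31 to root → [31, 56, 46, 33, 16]
  31 vs larger child 56 at index 1, swap → [56, 31, 46, 33, 16]
  31 vs larger child 33 at index 3, swap → [56, 33, 46, 31, 16]
insert 70:
  append 70 at index 5 → [56, 33, 46, 31, 16, 70]
  70 > parent 46 at index 2, swap → [56, 33, 70, 31, 16, 46]
  70 > parent 56 at index 0, swap → [70, 33, 56, 31, 16, 46]
insert 81:
  append 81 at index 6 → [70, 33, 56, 31, 16, 46, 81]
  81 > parent 56 at index 2, swap → [70, 33, 81, 31, 16, 46, 56]
  81 > parent 70 at index 0, swap → [81, 33, 70, 31, 16, 46, 56]
insert 21:
  append 21 at index 7 → [81, 33, 70, 31, 16, 46, 56, 21] (no swap needed)
extract-max → returns 81:
  remove root 81; move last element 21 to root → [21, 33, 70, 31, 16, 46, 56]
  21 vs larger child 70 at index 2, swap → [70, 33, 21, 31, 16, 46, 56]
  21 vs larger child 56 at index 6, swap → [70, 33, 56, 31, 16, 46, 21]

[70, 33, 56, 31, 16, 46, 21]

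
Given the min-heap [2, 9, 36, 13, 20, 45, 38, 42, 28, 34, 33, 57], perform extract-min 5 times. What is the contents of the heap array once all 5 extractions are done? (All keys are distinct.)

extract-min #1 returns 2:
  remove root 2; move last element 57 to root → [57, 9, 36, 13, 20, 45, 38, 42, 28, 34, 33]
  57 vs smaller child 9 at index 1, swap → [9, 57, 36, 13, 20, 45, 38, 42, 28, 34, 33]
  57 vs smaller child 13 at index 3, swap → [9, 13, 36, 57, 20, 45, 38, 42, 28, 34, 33]
  57 vs smaller child 28 at index 8, swap → [9, 13, 36, 28, 20, 45, 38, 42, 57, 34, 33]
extract-min #2 returns 9:
  remove root 9; move last element 33 to root → [33, 13, 36, 28, 20, 45, 38, 42, 57, 34]
  33 vs smaller child 13 at index 1, swap → [13, 33, 36, 28, 20, 45, 38, 42, 57, 34]
  33 vs smaller child 20 at index 4, swap → [13, 20, 36, 28, 33, 45, 38, 42, 57, 34]
extract-min #3 returns 13:
  remove root 13; move last element 34 to root → [34, 20, 36, 28, 33, 45, 38, 42, 57]
  34 vs smaller child 20 at index 1, swap → [20, 34, 36, 28, 33, 45, 38, 42, 57]
  34 vs smaller child 28 at index 3, swap → [20, 28, 36, 34, 33, 45, 38, 42, 57]
extract-min #4 returns 20:
  remove root 20; move last element 57 to root → [57, 28, 36, 34, 33, 45, 38, 42]
  57 vs smaller child 28 at index 1, swap → [28, 57, 36, 34, 33, 45, 38, 42]
  57 vs smaller child 33 at index 4, swap → [28, 33, 36, 34, 57, 45, 38, 42]
extract-min #5 returns 28:
  remove root 28; move last element 42 to root → [42, 33, 36, 34, 57, 45, 38]
  42 vs smaller child 33 at index 1, swap → [33, 42, 36, 34, 57, 45, 38]
  42 vs smaller child 34 at index 3, swap → [33, 34, 36, 42, 57, 45, 38]

[33, 34, 36, 42, 57, 45, 38]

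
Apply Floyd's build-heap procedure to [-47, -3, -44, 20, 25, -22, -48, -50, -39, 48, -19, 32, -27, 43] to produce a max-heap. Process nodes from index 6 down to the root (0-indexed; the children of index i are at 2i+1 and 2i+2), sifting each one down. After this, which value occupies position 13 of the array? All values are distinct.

-48

sift down from index 6:
  -48 vs only child 43 at index 13, swap → [-47, -3, -44, 20, 25, -22, 43, -50, -39, 48, -19, 32, -27, -48]
sift down from index 5:
  -22 vs larger child 32 at index 11, swap → [-47, -3, -44, 20, 25, 32, 43, -50, -39, 48, -19, -22, -27, -48]
sift down from index 4:
  25 vs larger child 48 at index 9, swap → [-47, -3, -44, 20, 48, 32, 43, -50, -39, 25, -19, -22, -27, -48]
sift down from index 3: already satisfies heap property
sift down from index 2:
  -44 vs larger child 43 at index 6, swap → [-47, -3, 43, 20, 48, 32, -44, -50, -39, 25, -19, -22, -27, -48]
sift down from index 1:
  -3 vs larger child 48 at index 4, swap → [-47, 48, 43, 20, -3, 32, -44, -50, -39, 25, -19, -22, -27, -48]
  -3 vs larger child 25 at index 9, swap → [-47, 48, 43, 20, 25, 32, -44, -50, -39, -3, -19, -22, -27, -48]
sift down from index 0:
  -47 vs larger child 48 at index 1, swap → [48, -47, 43, 20, 25, 32, -44, -50, -39, -3, -19, -22, -27, -48]
  -47 vs larger child 25 at index 4, swap → [48, 25, 43, 20, -47, 32, -44, -50, -39, -3, -19, -22, -27, -48]
  -47 vs larger child -3 at index 9, swap → [48, 25, 43, 20, -3, 32, -44, -50, -39, -47, -19, -22, -27, -48]
resulting array: [48, 25, 43, 20, -3, 32, -44, -50, -39, -47, -19, -22, -27, -48]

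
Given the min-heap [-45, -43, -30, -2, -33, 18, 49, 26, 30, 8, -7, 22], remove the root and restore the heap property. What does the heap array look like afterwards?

[-43, -33, -30, -2, -7, 18, 49, 26, 30, 8, 22]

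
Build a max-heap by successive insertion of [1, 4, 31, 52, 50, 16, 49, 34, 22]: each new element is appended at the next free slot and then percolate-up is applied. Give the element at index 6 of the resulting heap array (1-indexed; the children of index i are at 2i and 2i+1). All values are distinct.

4

Insert 1:
  append 1 at index 1 → [1] (no swap needed)
Insert 4:
  append 4 at index 2 → [1, 4]
  4 > parent 1 at index 1, swap → [4, 1]
Insert 31:
  append 31 at index 3 → [4, 1, 31]
  31 > parent 4 at index 1, swap → [31, 1, 4]
Insert 52:
  append 52 at index 4 → [31, 1, 4, 52]
  52 > parent 1 at index 2, swap → [31, 52, 4, 1]
  52 > parent 31 at index 1, swap → [52, 31, 4, 1]
Insert 50:
  append 50 at index 5 → [52, 31, 4, 1, 50]
  50 > parent 31 at index 2, swap → [52, 50, 4, 1, 31]
Insert 16:
  append 16 at index 6 → [52, 50, 4, 1, 31, 16]
  16 > parent 4 at index 3, swap → [52, 50, 16, 1, 31, 4]
Insert 49:
  append 49 at index 7 → [52, 50, 16, 1, 31, 4, 49]
  49 > parent 16 at index 3, swap → [52, 50, 49, 1, 31, 4, 16]
Insert 34:
  append 34 at index 8 → [52, 50, 49, 1, 31, 4, 16, 34]
  34 > parent 1 at index 4, swap → [52, 50, 49, 34, 31, 4, 16, 1]
Insert 22:
  append 22 at index 9 → [52, 50, 49, 34, 31, 4, 16, 1, 22] (no swap needed)
resulting array: [52, 50, 49, 34, 31, 4, 16, 1, 22]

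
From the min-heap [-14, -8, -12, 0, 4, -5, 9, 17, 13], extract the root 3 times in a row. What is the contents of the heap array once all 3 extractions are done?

extract-min #1 returns -14:
  remove root -14; move last element 13 to root → [13, -8, -12, 0, 4, -5, 9, 17]
  13 vs smaller child -12 at index 2, swap → [-12, -8, 13, 0, 4, -5, 9, 17]
  13 vs smaller child -5 at index 5, swap → [-12, -8, -5, 0, 4, 13, 9, 17]
extract-min #2 returns -12:
  remove root -12; move last element 17 to root → [17, -8, -5, 0, 4, 13, 9]
  17 vs smaller child -8 at index 1, swap → [-8, 17, -5, 0, 4, 13, 9]
  17 vs smaller child 0 at index 3, swap → [-8, 0, -5, 17, 4, 13, 9]
extract-min #3 returns -8:
  remove root -8; move last element 9 to root → [9, 0, -5, 17, 4, 13]
  9 vs smaller child -5 at index 2, swap → [-5, 0, 9, 17, 4, 13]

[-5, 0, 9, 17, 4, 13]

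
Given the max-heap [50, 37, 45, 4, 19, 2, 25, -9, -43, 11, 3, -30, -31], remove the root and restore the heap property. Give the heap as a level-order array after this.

[45, 37, 25, 4, 19, 2, -31, -9, -43, 11, 3, -30]

remove root 50; move last element -31 to root → [-31, 37, 45, 4, 19, 2, 25, -9, -43, 11, 3, -30]
-31 vs larger child 45 at index 2, swap → [45, 37, -31, 4, 19, 2, 25, -9, -43, 11, 3, -30]
-31 vs larger child 25 at index 6, swap → [45, 37, 25, 4, 19, 2, -31, -9, -43, 11, 3, -30]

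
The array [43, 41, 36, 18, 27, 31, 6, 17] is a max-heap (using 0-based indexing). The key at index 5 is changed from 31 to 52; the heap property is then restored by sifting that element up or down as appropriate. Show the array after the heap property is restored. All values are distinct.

[52, 41, 43, 18, 27, 36, 6, 17]

set index 5 from 31 to 52 → [43, 41, 36, 18, 27, 52, 6, 17]
52 > parent 36 at index 2, swap → [43, 41, 52, 18, 27, 36, 6, 17]
52 > parent 43 at index 0, swap → [52, 41, 43, 18, 27, 36, 6, 17]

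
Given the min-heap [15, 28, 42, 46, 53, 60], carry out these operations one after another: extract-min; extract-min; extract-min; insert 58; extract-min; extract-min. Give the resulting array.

extract-min → returns 15:
  remove root 15; move last element 60 to root → [60, 28, 42, 46, 53]
  60 vs smaller child 28 at index 1, swap → [28, 60, 42, 46, 53]
  60 vs smaller child 46 at index 3, swap → [28, 46, 42, 60, 53]
extract-min → returns 28:
  remove root 28; move last element 53 to root → [53, 46, 42, 60]
  53 vs smaller child 42 at index 2, swap → [42, 46, 53, 60]
extract-min → returns 42:
  remove root 42; move last element 60 to root → [60, 46, 53]
  60 vs smaller child 46 at index 1, swap → [46, 60, 53]
insert 58:
  append 58 at index 3 → [46, 60, 53, 58]
  58 < parent 60 at index 1, swap → [46, 58, 53, 60]
extract-min → returns 46:
  remove root 46; move last element 60 to root → [60, 58, 53]
  60 vs smaller child 53 at index 2, swap → [53, 58, 60]
extract-min → returns 53:
  remove root 53; move last element 60 to root → [60, 58]
  60 vs only child 58 at index 1, swap → [58, 60]

[58, 60]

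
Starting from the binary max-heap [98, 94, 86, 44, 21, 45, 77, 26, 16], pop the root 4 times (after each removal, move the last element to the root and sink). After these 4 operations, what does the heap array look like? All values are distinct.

[45, 44, 16, 26, 21]

extract-max #1 returns 98:
  remove root 98; move last element 16 to root → [16, 94, 86, 44, 21, 45, 77, 26]
  16 vs larger child 94 at index 1, swap → [94, 16, 86, 44, 21, 45, 77, 26]
  16 vs larger child 44 at index 3, swap → [94, 44, 86, 16, 21, 45, 77, 26]
  16 vs only child 26 at index 7, swap → [94, 44, 86, 26, 21, 45, 77, 16]
extract-max #2 returns 94:
  remove root 94; move last element 16 to root → [16, 44, 86, 26, 21, 45, 77]
  16 vs larger child 86 at index 2, swap → [86, 44, 16, 26, 21, 45, 77]
  16 vs larger child 77 at index 6, swap → [86, 44, 77, 26, 21, 45, 16]
extract-max #3 returns 86:
  remove root 86; move last element 16 to root → [16, 44, 77, 26, 21, 45]
  16 vs larger child 77 at index 2, swap → [77, 44, 16, 26, 21, 45]
  16 vs only child 45 at index 5, swap → [77, 44, 45, 26, 21, 16]
extract-max #4 returns 77:
  remove root 77; move last element 16 to root → [16, 44, 45, 26, 21]
  16 vs larger child 45 at index 2, swap → [45, 44, 16, 26, 21]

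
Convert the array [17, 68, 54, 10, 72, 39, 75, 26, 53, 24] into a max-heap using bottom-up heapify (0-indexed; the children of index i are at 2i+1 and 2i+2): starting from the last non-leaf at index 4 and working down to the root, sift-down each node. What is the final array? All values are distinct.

sift down from index 4: already satisfies heap property
sift down from index 3:
  10 vs larger child 53 at index 8, swap → [17, 68, 54, 53, 72, 39, 75, 26, 10, 24]
sift down from index 2:
  54 vs larger child 75 at index 6, swap → [17, 68, 75, 53, 72, 39, 54, 26, 10, 24]
sift down from index 1:
  68 vs larger child 72 at index 4, swap → [17, 72, 75, 53, 68, 39, 54, 26, 10, 24]
sift down from index 0:
  17 vs larger child 75 at index 2, swap → [75, 72, 17, 53, 68, 39, 54, 26, 10, 24]
  17 vs larger child 54 at index 6, swap → [75, 72, 54, 53, 68, 39, 17, 26, 10, 24]

[75, 72, 54, 53, 68, 39, 17, 26, 10, 24]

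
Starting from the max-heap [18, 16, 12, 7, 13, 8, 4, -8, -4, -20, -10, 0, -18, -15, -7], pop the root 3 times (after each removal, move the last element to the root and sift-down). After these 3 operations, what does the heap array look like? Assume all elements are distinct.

extract-max #1 returns 18:
  remove root 18; move last element -7 to root → [-7, 16, 12, 7, 13, 8, 4, -8, -4, -20, -10, 0, -18, -15]
  -7 vs larger child 16 at index 1, swap → [16, -7, 12, 7, 13, 8, 4, -8, -4, -20, -10, 0, -18, -15]
  -7 vs larger child 13 at index 4, swap → [16, 13, 12, 7, -7, 8, 4, -8, -4, -20, -10, 0, -18, -15]
extract-max #2 returns 16:
  remove root 16; move last element -15 to root → [-15, 13, 12, 7, -7, 8, 4, -8, -4, -20, -10, 0, -18]
  -15 vs larger child 13 at index 1, swap → [13, -15, 12, 7, -7, 8, 4, -8, -4, -20, -10, 0, -18]
  -15 vs larger child 7 at index 3, swap → [13, 7, 12, -15, -7, 8, 4, -8, -4, -20, -10, 0, -18]
  -15 vs larger child -4 at index 8, swap → [13, 7, 12, -4, -7, 8, 4, -8, -15, -20, -10, 0, -18]
extract-max #3 returns 13:
  remove root 13; move last element -18 to root → [-18, 7, 12, -4, -7, 8, 4, -8, -15, -20, -10, 0]
  -18 vs larger child 12 at index 2, swap → [12, 7, -18, -4, -7, 8, 4, -8, -15, -20, -10, 0]
  -18 vs larger child 8 at index 5, swap → [12, 7, 8, -4, -7, -18, 4, -8, -15, -20, -10, 0]
  -18 vs only child 0 at index 11, swap → [12, 7, 8, -4, -7, 0, 4, -8, -15, -20, -10, -18]

[12, 7, 8, -4, -7, 0, 4, -8, -15, -20, -10, -18]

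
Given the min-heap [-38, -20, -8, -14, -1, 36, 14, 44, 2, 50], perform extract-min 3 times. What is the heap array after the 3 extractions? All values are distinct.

[-8, -1, 14, 2, 50, 36, 44]

extract-min #1 returns -38:
  remove root -38; move last element 50 to root → [50, -20, -8, -14, -1, 36, 14, 44, 2]
  50 vs smaller child -20 at index 1, swap → [-20, 50, -8, -14, -1, 36, 14, 44, 2]
  50 vs smaller child -14 at index 3, swap → [-20, -14, -8, 50, -1, 36, 14, 44, 2]
  50 vs smaller child 2 at index 8, swap → [-20, -14, -8, 2, -1, 36, 14, 44, 50]
extract-min #2 returns -20:
  remove root -20; move last element 50 to root → [50, -14, -8, 2, -1, 36, 14, 44]
  50 vs smaller child -14 at index 1, swap → [-14, 50, -8, 2, -1, 36, 14, 44]
  50 vs smaller child -1 at index 4, swap → [-14, -1, -8, 2, 50, 36, 14, 44]
extract-min #3 returns -14:
  remove root -14; move last element 44 to root → [44, -1, -8, 2, 50, 36, 14]
  44 vs smaller child -8 at index 2, swap → [-8, -1, 44, 2, 50, 36, 14]
  44 vs smaller child 14 at index 6, swap → [-8, -1, 14, 2, 50, 36, 44]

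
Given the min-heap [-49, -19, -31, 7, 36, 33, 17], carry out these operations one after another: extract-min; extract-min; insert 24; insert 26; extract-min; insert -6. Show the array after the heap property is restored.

extract-min → returns -49:
  remove root -49; move last element 17 to root → [17, -19, -31, 7, 36, 33]
  17 vs smaller child -31 at index 2, swap → [-31, -19, 17, 7, 36, 33]
extract-min → returns -31:
  remove root -31; move last element 33 to root → [33, -19, 17, 7, 36]
  33 vs smaller child -19 at index 1, swap → [-19, 33, 17, 7, 36]
  33 vs smaller child 7 at index 3, swap → [-19, 7, 17, 33, 36]
insert 24:
  append 24 at index 5 → [-19, 7, 17, 33, 36, 24] (no swap needed)
insert 26:
  append 26 at index 6 → [-19, 7, 17, 33, 36, 24, 26] (no swap needed)
extract-min → returns -19:
  remove root -19; move last element 26 to root → [26, 7, 17, 33, 36, 24]
  26 vs smaller child 7 at index 1, swap → [7, 26, 17, 33, 36, 24]
insert -6:
  append -6 at index 6 → [7, 26, 17, 33, 36, 24, -6]
  -6 < parent 17 at index 2, swap → [7, 26, -6, 33, 36, 24, 17]
  -6 < parent 7 at index 0, swap → [-6, 26, 7, 33, 36, 24, 17]

[-6, 26, 7, 33, 36, 24, 17]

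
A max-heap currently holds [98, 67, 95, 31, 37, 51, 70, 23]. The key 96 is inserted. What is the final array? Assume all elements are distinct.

append 96 at index 8 → [98, 67, 95, 31, 37, 51, 70, 23, 96]
96 > parent 31 at index 3, swap → [98, 67, 95, 96, 37, 51, 70, 23, 31]
96 > parent 67 at index 1, swap → [98, 96, 95, 67, 37, 51, 70, 23, 31]

[98, 96, 95, 67, 37, 51, 70, 23, 31]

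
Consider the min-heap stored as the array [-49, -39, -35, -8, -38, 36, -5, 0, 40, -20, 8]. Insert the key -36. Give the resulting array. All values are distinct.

[-49, -39, -36, -8, -38, -35, -5, 0, 40, -20, 8, 36]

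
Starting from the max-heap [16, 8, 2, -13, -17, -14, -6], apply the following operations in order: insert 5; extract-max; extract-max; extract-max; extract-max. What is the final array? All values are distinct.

insert 5:
  append 5 at index 7 → [16, 8, 2, -13, -17, -14, -6, 5]
  5 > parent -13 at index 3, swap → [16, 8, 2, 5, -17, -14, -6, -13]
extract-max → returns 16:
  remove root 16; move last element -13 to root → [-13, 8, 2, 5, -17, -14, -6]
  -13 vs larger child 8 at index 1, swap → [8, -13, 2, 5, -17, -14, -6]
  -13 vs larger child 5 at index 3, swap → [8, 5, 2, -13, -17, -14, -6]
extract-max → returns 8:
  remove root 8; move last element -6 to root → [-6, 5, 2, -13, -17, -14]
  -6 vs larger child 5 at index 1, swap → [5, -6, 2, -13, -17, -14]
extract-max → returns 5:
  remove root 5; move last element -14 to root → [-14, -6, 2, -13, -17]
  -14 vs larger child 2 at index 2, swap → [2, -6, -14, -13, -17]
extract-max → returns 2:
  remove root 2; move last element -17 to root → [-17, -6, -14, -13]
  -17 vs larger child -6 at index 1, swap → [-6, -17, -14, -13]
  -17 vs only child -13 at index 3, swap → [-6, -13, -14, -17]

[-6, -13, -14, -17]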